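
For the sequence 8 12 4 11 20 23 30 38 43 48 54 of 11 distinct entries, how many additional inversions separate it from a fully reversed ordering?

Maximum inversions for 11 distinct elements is C(11, 2) = 11·10/2 = 55.
Current inversions — for each element, count later smaller elements:
8: 1
12: 2
4: 0
11: 0
20: 0
23: 0
30: 0
38: 0
43: 0
48: 0
54: 0
Current total: 1 + 2 + 0 + 0 + 0 + 0 + 0 + 0 + 0 + 0 + 0 = 3
Shortfall: 55 − 3 = 52

52 inversions short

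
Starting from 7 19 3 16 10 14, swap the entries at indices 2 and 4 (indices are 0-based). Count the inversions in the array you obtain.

8 inversions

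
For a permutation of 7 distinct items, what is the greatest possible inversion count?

A reversed (strictly descending) arrangement makes every pair an inversion, giving C(7, 2) inversions.
C(7, 2) = 7·6/2 = 21

21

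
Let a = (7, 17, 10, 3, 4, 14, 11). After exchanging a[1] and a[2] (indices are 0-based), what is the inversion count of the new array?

9 inversions

Positions 1 and 2 hold 17 and 10; after swapping, the array is [7, 10, 17, 3, 4, 14, 11].
Element-by-element contributions:
7: 2
10: 2
17: 4
3: 0
4: 0
14: 1
11: 0
Sum: 2 + 2 + 4 + 0 + 0 + 1 + 0 = 9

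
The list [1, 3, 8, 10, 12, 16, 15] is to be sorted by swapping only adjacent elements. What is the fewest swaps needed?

1 adjacent swap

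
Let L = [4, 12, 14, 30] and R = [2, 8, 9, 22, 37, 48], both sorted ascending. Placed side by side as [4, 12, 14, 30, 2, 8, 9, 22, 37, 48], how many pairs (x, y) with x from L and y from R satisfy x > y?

Take each right-half value and tally the left-half values above it:
r = 2: 4, 12, 14, 30 → 4
r = 8: 12, 14, 30 → 3
r = 9: 12, 14, 30 → 3
r = 22: 30 → 1
r = 37: none → 0
r = 48: none → 0
Cross-inversions: 4 + 3 + 3 + 1 + 0 + 0 = 11

11 cross-inversions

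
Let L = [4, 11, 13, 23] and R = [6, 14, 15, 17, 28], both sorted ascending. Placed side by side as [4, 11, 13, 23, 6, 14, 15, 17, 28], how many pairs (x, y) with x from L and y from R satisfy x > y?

6 cross-inversions

For each element r of the right run, count left-run elements greater than r:
r = 6: 11, 13, 23 → 3
r = 14: 23 → 1
r = 15: 23 → 1
r = 17: 23 → 1
r = 28: none → 0
Cross-inversions: 3 + 1 + 1 + 1 + 0 = 6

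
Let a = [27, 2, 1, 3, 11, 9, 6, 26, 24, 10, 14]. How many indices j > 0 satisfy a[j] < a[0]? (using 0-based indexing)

10

The element at index 0 is 27.
Elements after it: 2, 1, 3, 11, 9, 6, 26, 24, 10, 14
Those smaller than 27: 2, 1, 3, 11, 9, 6, 26, 24, 10, 14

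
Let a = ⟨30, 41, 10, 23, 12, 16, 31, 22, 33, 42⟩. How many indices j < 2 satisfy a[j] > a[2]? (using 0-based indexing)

The element at index 2 is 10.
Elements before it: 30, 41
Those larger than 10: 30, 41

2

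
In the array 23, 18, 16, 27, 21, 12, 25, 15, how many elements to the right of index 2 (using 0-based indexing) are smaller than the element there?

The element at index 2 is 16.
Elements after it: 27, 21, 12, 25, 15
Those smaller than 16: 12, 15

2 such elements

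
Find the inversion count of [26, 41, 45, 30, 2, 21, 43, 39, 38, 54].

For each element, count later entries that are smaller:
26: 2
41: 5
45: 6
30: 2
2: 0
21: 0
43: 2
39: 1
38: 0
54: 0
Sum: 2 + 5 + 6 + 2 + 0 + 0 + 2 + 1 + 0 + 0 = 18

There are 18 inversions.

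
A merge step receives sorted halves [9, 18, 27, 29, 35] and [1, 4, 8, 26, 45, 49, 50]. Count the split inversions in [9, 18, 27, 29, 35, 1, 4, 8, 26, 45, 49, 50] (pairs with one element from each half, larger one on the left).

Cross-inversions: 18

For each element r of the right run, count left-run elements greater than r:
r = 1: 9, 18, 27, 29, 35 → 5
r = 4: 9, 18, 27, 29, 35 → 5
r = 8: 9, 18, 27, 29, 35 → 5
r = 26: 27, 29, 35 → 3
r = 45: none → 0
r = 49: none → 0
r = 50: none → 0
Cross-inversions: 5 + 5 + 5 + 3 + 0 + 0 + 0 = 18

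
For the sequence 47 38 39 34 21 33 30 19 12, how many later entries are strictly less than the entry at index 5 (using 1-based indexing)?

The element at index 5 is 21.
Elements after it: 33, 30, 19, 12
Those smaller than 21: 19, 12

2 such elements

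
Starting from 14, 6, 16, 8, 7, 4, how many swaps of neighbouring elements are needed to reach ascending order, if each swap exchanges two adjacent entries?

11 swaps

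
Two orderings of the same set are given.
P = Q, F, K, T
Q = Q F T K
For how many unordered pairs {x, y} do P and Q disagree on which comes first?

1 disagreeing pair

Assign each item its position (1..4) in the first ordering, then rewrite the second ordering as that position sequence:
positions: Q→1, F→2, K→3, T→4
second ordering as positions: [1, 2, 4, 3]
Discordant pairs = inversions in this position sequence.
1: 0
2: 0
4: 3 → 1
3: 0
Total: 0 + 0 + 1 + 0 = 1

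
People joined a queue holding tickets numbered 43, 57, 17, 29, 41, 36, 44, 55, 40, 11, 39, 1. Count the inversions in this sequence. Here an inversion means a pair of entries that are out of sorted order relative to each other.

42

Element-by-element contributions:
43 → 17, 29, 41, 36, 40, 11, 39, 1 → 8
57 → 17, 29, 41, 36, 44, 55, 40, 11, 39, 1 → 10
17 → 11, 1 → 2
29 → 11, 1 → 2
41 → 36, 40, 11, 39, 1 → 5
36 → 11, 1 → 2
44 → 40, 11, 39, 1 → 4
55 → 40, 11, 39, 1 → 4
40 → 11, 39, 1 → 3
11 → 1 → 1
39 → 1 → 1
1 → none → 0
Sum: 8 + 10 + 2 + 2 + 5 + 2 + 4 + 4 + 3 + 1 + 1 + 0 = 42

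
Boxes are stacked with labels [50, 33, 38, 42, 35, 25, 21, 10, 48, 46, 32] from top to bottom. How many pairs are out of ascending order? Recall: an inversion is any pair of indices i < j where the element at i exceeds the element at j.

Count, for each position, how many later elements it exceeds:
50 → 33, 38, 42, 35, 25, 21, 10, 48, 46, 32 → 10
33 → 25, 21, 10, 32 → 4
38 → 35, 25, 21, 10, 32 → 5
42 → 35, 25, 21, 10, 32 → 5
35 → 25, 21, 10, 32 → 4
25 → 21, 10 → 2
21 → 10 → 1
10 → none → 0
48 → 46, 32 → 2
46 → 32 → 1
32 → none → 0
Sum: 10 + 4 + 5 + 5 + 4 + 2 + 1 + 0 + 2 + 1 + 0 = 34

34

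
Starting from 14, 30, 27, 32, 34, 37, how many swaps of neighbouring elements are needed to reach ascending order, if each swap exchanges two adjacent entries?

Adjacent swaps: 1

Minimum adjacent swaps = number of inversions (each swap of adjacent out-of-order elements removes one inversion and no swap can remove more).
Count inversions — for each element, later elements that are smaller:
14: none → 0
30: 27 → 1
27: none → 0
32: none → 0
34: none → 0
37: none → 0
Total inversions: 0 + 1 + 0 + 0 + 0 + 0 = 1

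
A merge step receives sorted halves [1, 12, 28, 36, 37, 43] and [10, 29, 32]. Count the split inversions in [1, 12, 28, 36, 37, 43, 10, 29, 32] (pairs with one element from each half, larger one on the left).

Take each right-half value and tally the left-half values above it:
r = 10: 12, 28, 36, 37, 43 → 5
r = 29: 36, 37, 43 → 3
r = 32: 36, 37, 43 → 3
Cross-inversions: 5 + 3 + 3 = 11

There are 11 cross-inversions.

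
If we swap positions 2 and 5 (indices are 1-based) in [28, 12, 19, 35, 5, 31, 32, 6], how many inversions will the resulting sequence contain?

Positions 2 and 5 hold 12 and 5; after swapping, the array is [28, 5, 19, 35, 12, 31, 32, 6].
Element-by-element contributions:
28 → 5, 19, 12, 6 → 4
5 → none → 0
19 → 12, 6 → 2
35 → 12, 31, 32, 6 → 4
12 → 6 → 1
31 → 6 → 1
32 → 6 → 1
6 → none → 0
Sum: 4 + 0 + 2 + 4 + 1 + 1 + 1 + 0 = 13

13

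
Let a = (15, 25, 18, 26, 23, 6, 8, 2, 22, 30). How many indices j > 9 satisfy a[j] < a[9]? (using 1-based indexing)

The element at index 9 is 22.
Elements after it: 30
None of them are smaller than 22.

0 such elements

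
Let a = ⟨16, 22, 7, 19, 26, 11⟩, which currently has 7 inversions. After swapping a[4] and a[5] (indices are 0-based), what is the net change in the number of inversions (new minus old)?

Positions 4 and 5 hold 26 and 11; after swapping, the array is [16, 22, 7, 19, 11, 26].
Sweep left to right; for each value list the smaller values that follow it:
16 → 7, 11 → 2
22 → 7, 19, 11 → 3
7 → none → 0
19 → 11 → 1
11 → none → 0
26 → none → 0
Sum: 2 + 3 + 0 + 1 + 0 + 0 = 6
Change: 6 − 7 = -1

-1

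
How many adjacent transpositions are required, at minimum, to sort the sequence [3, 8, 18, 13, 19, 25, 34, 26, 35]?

The minimum number of adjacent swaps to sort an array equals its inversion count, since every such swap removes exactly one inversion.
Count inversions — for each element, later elements that are smaller:
3: none → 0
8: none → 0
18: 13 → 1
13: none → 0
19: none → 0
25: none → 0
34: 26 → 1
26: none → 0
35: none → 0
Total inversions: 0 + 0 + 1 + 0 + 0 + 0 + 1 + 0 + 0 = 2

Swaps: 2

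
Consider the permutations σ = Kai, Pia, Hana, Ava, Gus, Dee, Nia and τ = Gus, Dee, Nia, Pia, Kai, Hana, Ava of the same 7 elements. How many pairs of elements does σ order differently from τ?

Assign each item its position (1..7) in the first ordering, then rewrite the second ordering as that position sequence:
positions: Kai→1, Pia→2, Hana→3, Ava→4, Gus→5, Dee→6, Nia→7
second ordering as positions: [5, 6, 7, 2, 1, 3, 4]
Discordant pairs = inversions in this position sequence.
5: 2, 1, 3, 4 → 4
6: 2, 1, 3, 4 → 4
7: 2, 1, 3, 4 → 4
2: 1 → 1
1: 0
3: 0
4: 0
Total: 4 + 4 + 4 + 1 + 0 + 0 + 0 = 13

13 discordant pairs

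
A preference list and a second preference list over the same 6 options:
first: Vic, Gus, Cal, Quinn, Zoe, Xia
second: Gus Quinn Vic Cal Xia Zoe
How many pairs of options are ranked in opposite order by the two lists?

4 pairs

Assign each item its position (1..6) in the first ordering, then rewrite the second ordering as that position sequence:
positions: Vic→1, Gus→2, Cal→3, Quinn→4, Zoe→5, Xia→6
second ordering as positions: [2, 4, 1, 3, 6, 5]
Discordant pairs = inversions in this position sequence.
2: 1 → 1
4: 1, 3 → 2
1: 0
3: 0
6: 5 → 1
5: 0
Total: 1 + 2 + 0 + 0 + 1 + 0 = 4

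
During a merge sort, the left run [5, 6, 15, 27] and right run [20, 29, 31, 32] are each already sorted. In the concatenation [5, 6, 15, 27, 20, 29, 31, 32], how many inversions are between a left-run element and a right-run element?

For each element r of the right run, count left-run elements greater than r:
r = 20: 27 → 1
r = 29: none → 0
r = 31: none → 0
r = 32: none → 0
Cross-inversions: 1 + 0 + 0 + 0 = 1

1 cross-inversion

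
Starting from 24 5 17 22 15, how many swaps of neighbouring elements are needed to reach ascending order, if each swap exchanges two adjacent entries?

6

Each adjacent swap fixes exactly one inversion, so the minimum swap count equals the number of inversions.
Count inversions — for each element, later elements that are smaller:
24: 5, 17, 22, 15 → 4
5: none → 0
17: 15 → 1
22: 15 → 1
15: none → 0
Total inversions: 4 + 0 + 1 + 1 + 0 = 6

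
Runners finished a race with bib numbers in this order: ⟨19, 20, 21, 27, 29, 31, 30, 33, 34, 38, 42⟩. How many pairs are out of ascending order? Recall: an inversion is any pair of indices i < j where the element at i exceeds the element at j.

Element-by-element contributions:
19 → none → 0
20 → none → 0
21 → none → 0
27 → none → 0
29 → none → 0
31 → 30 → 1
30 → none → 0
33 → none → 0
34 → none → 0
38 → none → 0
42 → none → 0
Sum: 0 + 0 + 0 + 0 + 0 + 1 + 0 + 0 + 0 + 0 + 0 = 1

1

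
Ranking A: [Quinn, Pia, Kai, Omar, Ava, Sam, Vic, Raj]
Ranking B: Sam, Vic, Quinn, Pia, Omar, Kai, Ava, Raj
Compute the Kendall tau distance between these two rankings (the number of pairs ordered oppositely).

Assign each item its position (1..8) in the first ordering, then rewrite the second ordering as that position sequence:
positions: Quinn→1, Pia→2, Kai→3, Omar→4, Ava→5, Sam→6, Vic→7, Raj→8
second ordering as positions: [6, 7, 1, 2, 4, 3, 5, 8]
Discordant pairs = inversions in this position sequence.
6: 1, 2, 4, 3, 5 → 5
7: 1, 2, 4, 3, 5 → 5
1: 0
2: 0
4: 3 → 1
3: 0
5: 0
8: 0
Total: 5 + 5 + 0 + 0 + 1 + 0 + 0 + 0 = 11

There are 11 discordant pairs.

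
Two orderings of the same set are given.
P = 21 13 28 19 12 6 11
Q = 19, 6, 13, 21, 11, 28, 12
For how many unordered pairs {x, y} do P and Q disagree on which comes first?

Assign each item its position (1..7) in the first ordering, then rewrite the second ordering as that position sequence:
positions: 21→1, 13→2, 28→3, 19→4, 12→5, 6→6, 11→7
second ordering as positions: [4, 6, 2, 1, 7, 3, 5]
Discordant pairs = inversions in this position sequence.
4: 2, 1, 3 → 3
6: 2, 1, 3, 5 → 4
2: 1 → 1
1: 0
7: 3, 5 → 2
3: 0
5: 0
Total: 3 + 4 + 1 + 0 + 2 + 0 + 0 = 10

10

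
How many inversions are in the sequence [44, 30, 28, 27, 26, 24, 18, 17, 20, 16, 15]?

For each element, count later entries that are smaller:
44 → 30, 28, 27, 26, 24, 18, 17, 20, 16, 15 → 10
30 → 28, 27, 26, 24, 18, 17, 20, 16, 15 → 9
28 → 27, 26, 24, 18, 17, 20, 16, 15 → 8
27 → 26, 24, 18, 17, 20, 16, 15 → 7
26 → 24, 18, 17, 20, 16, 15 → 6
24 → 18, 17, 20, 16, 15 → 5
18 → 17, 16, 15 → 3
17 → 16, 15 → 2
20 → 16, 15 → 2
16 → 15 → 1
15 → none → 0
Sum: 10 + 9 + 8 + 7 + 6 + 5 + 3 + 2 + 2 + 1 + 0 = 53

53 out-of-order pairs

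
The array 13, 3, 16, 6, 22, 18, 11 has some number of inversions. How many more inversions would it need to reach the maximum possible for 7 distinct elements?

13 inversions short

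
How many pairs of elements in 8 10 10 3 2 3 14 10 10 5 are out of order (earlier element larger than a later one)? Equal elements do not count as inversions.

There are 18 inversions.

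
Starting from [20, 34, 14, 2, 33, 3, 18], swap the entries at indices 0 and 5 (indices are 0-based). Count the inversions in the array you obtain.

10 inversions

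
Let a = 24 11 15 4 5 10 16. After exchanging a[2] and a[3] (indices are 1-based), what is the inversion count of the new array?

13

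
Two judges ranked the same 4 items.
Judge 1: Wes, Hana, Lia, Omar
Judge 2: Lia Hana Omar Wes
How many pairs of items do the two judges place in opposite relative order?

4

Assign each item its position (1..4) in the first ordering, then rewrite the second ordering as that position sequence:
positions: Wes→1, Hana→2, Lia→3, Omar→4
second ordering as positions: [3, 2, 4, 1]
Discordant pairs = inversions in this position sequence.
3: 2, 1 → 2
2: 1 → 1
4: 1 → 1
1: 0
Total: 2 + 1 + 1 + 0 = 4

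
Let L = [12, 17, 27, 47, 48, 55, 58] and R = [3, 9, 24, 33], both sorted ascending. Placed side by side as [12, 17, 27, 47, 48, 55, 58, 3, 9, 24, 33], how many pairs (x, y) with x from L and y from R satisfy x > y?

Take each right-half value and tally the left-half values above it:
r = 3: 12, 17, 27, 47, 48, 55, 58 → 7
r = 9: 12, 17, 27, 47, 48, 55, 58 → 7
r = 24: 27, 47, 48, 55, 58 → 5
r = 33: 47, 48, 55, 58 → 4
Cross-inversions: 7 + 7 + 5 + 4 = 23

23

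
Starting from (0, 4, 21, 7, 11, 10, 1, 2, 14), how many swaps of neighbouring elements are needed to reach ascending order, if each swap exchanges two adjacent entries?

15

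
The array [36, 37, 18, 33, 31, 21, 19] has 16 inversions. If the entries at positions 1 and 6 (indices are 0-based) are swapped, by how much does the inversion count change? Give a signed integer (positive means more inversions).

-7

Positions 1 and 6 hold 37 and 19; after swapping, the array is [36, 19, 18, 33, 31, 21, 37].
Count, for each position, how many later elements it exceeds:
36: 5
19: 1
18: 0
33: 2
31: 1
21: 0
37: 0
Sum: 5 + 1 + 0 + 2 + 1 + 0 + 0 = 9
Change: 9 − 16 = -7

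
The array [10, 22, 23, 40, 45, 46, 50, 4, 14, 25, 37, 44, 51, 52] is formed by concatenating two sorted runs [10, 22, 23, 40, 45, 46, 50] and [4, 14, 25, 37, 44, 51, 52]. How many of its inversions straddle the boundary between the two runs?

24

Count, for every r in R, how many entries of L exceed r:
r = 4: 10, 22, 23, 40, 45, 46, 50 → 7
r = 14: 22, 23, 40, 45, 46, 50 → 6
r = 25: 40, 45, 46, 50 → 4
r = 37: 40, 45, 46, 50 → 4
r = 44: 45, 46, 50 → 3
r = 51: none → 0
r = 52: none → 0
Cross-inversions: 7 + 6 + 4 + 4 + 3 + 0 + 0 = 24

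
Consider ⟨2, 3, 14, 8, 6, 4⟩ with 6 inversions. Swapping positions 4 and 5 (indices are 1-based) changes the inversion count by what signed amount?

Positions 4 and 5 hold 8 and 6; after swapping, the array is [2, 3, 14, 6, 8, 4].
Element-by-element contributions:
2 → none → 0
3 → none → 0
14 → 6, 8, 4 → 3
6 → 4 → 1
8 → 4 → 1
4 → none → 0
Sum: 0 + 0 + 3 + 1 + 1 + 0 = 5
Change: 5 − 6 = -1

-1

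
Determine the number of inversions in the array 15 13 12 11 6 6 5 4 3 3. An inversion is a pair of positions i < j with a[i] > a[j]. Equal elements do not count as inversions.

Sweep left to right; for each value list the smaller values that follow it:
15 → 13, 12, 11, 6, 6, 5, 4, 3, 3 → 9
13 → 12, 11, 6, 6, 5, 4, 3, 3 → 8
12 → 11, 6, 6, 5, 4, 3, 3 → 7
11 → 6, 6, 5, 4, 3, 3 → 6
6 → 5, 4, 3, 3 → 4
6 → 5, 4, 3, 3 → 4
5 → 4, 3, 3 → 3
4 → 3, 3 → 2
3 → none → 0
3 → none → 0
Sum: 9 + 8 + 7 + 6 + 4 + 4 + 3 + 2 + 0 + 0 = 43

43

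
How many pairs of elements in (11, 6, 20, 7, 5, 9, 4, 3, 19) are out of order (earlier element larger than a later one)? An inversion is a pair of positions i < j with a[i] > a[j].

Sweep left to right; for each value list the smaller values that follow it:
11: 6
6: 3
20: 6
7: 3
5: 2
9: 2
4: 1
3: 0
19: 0
Sum: 6 + 3 + 6 + 3 + 2 + 2 + 1 + 0 + 0 = 23

Inversions: 23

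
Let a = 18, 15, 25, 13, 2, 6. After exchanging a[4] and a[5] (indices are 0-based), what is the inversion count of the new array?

Positions 4 and 5 hold 2 and 6; after swapping, the array is [18, 15, 25, 13, 6, 2].
Element-by-element contributions:
18 → 15, 13, 6, 2 → 4
15 → 13, 6, 2 → 3
25 → 13, 6, 2 → 3
13 → 6, 2 → 2
6 → 2 → 1
2 → none → 0
Sum: 4 + 3 + 3 + 2 + 1 + 0 = 13

13 inversions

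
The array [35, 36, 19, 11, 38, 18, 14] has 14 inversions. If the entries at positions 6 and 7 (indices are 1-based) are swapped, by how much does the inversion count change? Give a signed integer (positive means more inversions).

-1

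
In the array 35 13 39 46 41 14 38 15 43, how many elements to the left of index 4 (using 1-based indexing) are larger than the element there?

The element at index 4 is 46.
Elements before it: 35, 13, 39
None of them are larger than 46.

0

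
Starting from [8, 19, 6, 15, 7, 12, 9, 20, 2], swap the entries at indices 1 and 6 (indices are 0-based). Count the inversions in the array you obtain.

Positions 1 and 6 hold 19 and 9; after swapping, the array is [8, 9, 6, 15, 7, 12, 19, 20, 2].
Sweep left to right; for each value list the smaller values that follow it:
8 → 6, 7, 2 → 3
9 → 6, 7, 2 → 3
6 → 2 → 1
15 → 7, 12, 2 → 3
7 → 2 → 1
12 → 2 → 1
19 → 2 → 1
20 → 2 → 1
2 → none → 0
Sum: 3 + 3 + 1 + 3 + 1 + 1 + 1 + 1 + 0 = 14

14 inversions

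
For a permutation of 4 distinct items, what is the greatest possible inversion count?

6 inversions

A reversed (strictly descending) arrangement makes every pair an inversion, giving C(4, 2) inversions.
C(4, 2) = 4·3/2 = 6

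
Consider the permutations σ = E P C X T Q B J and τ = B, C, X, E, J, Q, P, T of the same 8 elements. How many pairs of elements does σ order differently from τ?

Discordant pairs: 15

Assign each item its position (1..8) in the first ordering, then rewrite the second ordering as that position sequence:
positions: E→1, P→2, C→3, X→4, T→5, Q→6, B→7, J→8
second ordering as positions: [7, 3, 4, 1, 8, 6, 2, 5]
Discordant pairs = inversions in this position sequence.
7: 3, 4, 1, 6, 2, 5 → 6
3: 1, 2 → 2
4: 1, 2 → 2
1: 0
8: 6, 2, 5 → 3
6: 2, 5 → 2
2: 0
5: 0
Total: 6 + 2 + 2 + 0 + 3 + 2 + 0 + 0 = 15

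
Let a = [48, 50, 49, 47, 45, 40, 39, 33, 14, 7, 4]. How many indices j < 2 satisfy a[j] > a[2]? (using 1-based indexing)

The element at index 2 is 50.
Elements before it: 48
None of them are larger than 50.

0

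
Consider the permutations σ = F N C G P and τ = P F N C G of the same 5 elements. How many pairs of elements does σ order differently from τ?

Assign each item its position (1..5) in the first ordering, then rewrite the second ordering as that position sequence:
positions: F→1, N→2, C→3, G→4, P→5
second ordering as positions: [5, 1, 2, 3, 4]
Discordant pairs = inversions in this position sequence.
5: 1, 2, 3, 4 → 4
1: 0
2: 0
3: 0
4: 0
Total: 4 + 0 + 0 + 0 + 0 = 4

4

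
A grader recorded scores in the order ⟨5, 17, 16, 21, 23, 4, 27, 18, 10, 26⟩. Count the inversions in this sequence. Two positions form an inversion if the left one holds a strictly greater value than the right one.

For each element, count later entries that are smaller:
5: 1
17: 3
16: 2
21: 3
23: 3
4: 0
27: 3
18: 1
10: 0
26: 0
Sum: 1 + 3 + 2 + 3 + 3 + 0 + 3 + 1 + 0 + 0 = 16

16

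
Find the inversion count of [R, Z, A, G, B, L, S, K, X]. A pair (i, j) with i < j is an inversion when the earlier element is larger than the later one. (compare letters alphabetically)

15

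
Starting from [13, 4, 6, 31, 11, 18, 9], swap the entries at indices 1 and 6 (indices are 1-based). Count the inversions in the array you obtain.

10 inversions

Positions 1 and 6 hold 13 and 18; after swapping, the array is [18, 4, 6, 31, 11, 13, 9].
Count, for each position, how many later elements it exceeds:
18: 5
4: 0
6: 0
31: 3
11: 1
13: 1
9: 0
Sum: 5 + 0 + 0 + 3 + 1 + 1 + 0 = 10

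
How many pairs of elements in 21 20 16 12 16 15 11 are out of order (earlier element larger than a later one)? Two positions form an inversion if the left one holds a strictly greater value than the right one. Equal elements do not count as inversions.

18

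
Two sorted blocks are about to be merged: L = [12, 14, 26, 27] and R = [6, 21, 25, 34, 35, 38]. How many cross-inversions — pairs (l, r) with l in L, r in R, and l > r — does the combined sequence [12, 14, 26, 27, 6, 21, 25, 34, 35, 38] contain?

Count, for every r in R, how many entries of L exceed r:
r = 6: 12, 14, 26, 27 → 4
r = 21: 26, 27 → 2
r = 25: 26, 27 → 2
r = 34: none → 0
r = 35: none → 0
r = 38: none → 0
Cross-inversions: 4 + 2 + 2 + 0 + 0 + 0 = 8

8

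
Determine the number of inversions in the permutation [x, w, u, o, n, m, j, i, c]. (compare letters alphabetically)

36

Element-by-element contributions:
x → w, u, o, n, m, j, i, c → 8
w → u, o, n, m, j, i, c → 7
u → o, n, m, j, i, c → 6
o → n, m, j, i, c → 5
n → m, j, i, c → 4
m → j, i, c → 3
j → i, c → 2
i → c → 1
c → none → 0
Sum: 8 + 7 + 6 + 5 + 4 + 3 + 2 + 1 + 0 = 36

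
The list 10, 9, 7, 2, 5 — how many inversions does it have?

For each element, count later entries that are smaller:
10: 4
9: 3
7: 2
2: 0
5: 0
Sum: 4 + 3 + 2 + 0 + 0 = 9

9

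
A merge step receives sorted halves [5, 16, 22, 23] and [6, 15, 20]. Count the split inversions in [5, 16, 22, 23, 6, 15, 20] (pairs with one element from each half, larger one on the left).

8

Count, for every r in R, how many entries of L exceed r:
r = 6: 16, 22, 23 → 3
r = 15: 16, 22, 23 → 3
r = 20: 22, 23 → 2
Cross-inversions: 3 + 3 + 2 = 8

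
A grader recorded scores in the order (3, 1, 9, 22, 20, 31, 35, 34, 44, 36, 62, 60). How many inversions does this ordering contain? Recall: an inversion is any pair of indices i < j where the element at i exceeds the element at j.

5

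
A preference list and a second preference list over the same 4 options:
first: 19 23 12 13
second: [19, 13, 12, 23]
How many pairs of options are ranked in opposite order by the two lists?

3

Assign each item its position (1..4) in the first ordering, then rewrite the second ordering as that position sequence:
positions: 19→1, 23→2, 12→3, 13→4
second ordering as positions: [1, 4, 3, 2]
Discordant pairs = inversions in this position sequence.
1: 0
4: 3, 2 → 2
3: 2 → 1
2: 0
Total: 0 + 2 + 1 + 0 = 3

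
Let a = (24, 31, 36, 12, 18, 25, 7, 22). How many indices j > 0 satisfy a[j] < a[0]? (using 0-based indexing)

The element at index 0 is 24.
Elements after it: 31, 36, 12, 18, 25, 7, 22
Those smaller than 24: 12, 18, 7, 22

4 such elements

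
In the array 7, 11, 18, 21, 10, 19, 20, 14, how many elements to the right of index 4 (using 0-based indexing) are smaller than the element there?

The element at index 4 is 10.
Elements after it: 19, 20, 14
None of them are smaller than 10.

0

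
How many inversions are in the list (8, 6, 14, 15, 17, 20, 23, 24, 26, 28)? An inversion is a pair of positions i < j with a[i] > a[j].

Element-by-element contributions:
8: 1
6: 0
14: 0
15: 0
17: 0
20: 0
23: 0
24: 0
26: 0
28: 0
Sum: 1 + 0 + 0 + 0 + 0 + 0 + 0 + 0 + 0 + 0 = 1

1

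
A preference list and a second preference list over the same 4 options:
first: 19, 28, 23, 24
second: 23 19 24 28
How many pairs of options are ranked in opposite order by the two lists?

3

Assign each item its position (1..4) in the first ordering, then rewrite the second ordering as that position sequence:
positions: 19→1, 28→2, 23→3, 24→4
second ordering as positions: [3, 1, 4, 2]
Discordant pairs = inversions in this position sequence.
3: 1, 2 → 2
1: 0
4: 2 → 1
2: 0
Total: 2 + 0 + 1 + 0 = 3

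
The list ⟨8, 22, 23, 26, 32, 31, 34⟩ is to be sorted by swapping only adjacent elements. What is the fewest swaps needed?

1

Each adjacent swap fixes exactly one inversion, so the minimum swap count equals the number of inversions.
Count inversions — for each element, later elements that are smaller:
8: none → 0
22: none → 0
23: none → 0
26: none → 0
32: 31 → 1
31: none → 0
34: none → 0
Total inversions: 0 + 0 + 0 + 0 + 1 + 0 + 0 = 1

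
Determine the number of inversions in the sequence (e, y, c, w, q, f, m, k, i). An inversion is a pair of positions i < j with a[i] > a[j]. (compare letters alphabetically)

20

Element-by-element contributions:
e → c → 1
y → c, w, q, f, m, k, i → 7
c → none → 0
w → q, f, m, k, i → 5
q → f, m, k, i → 4
f → none → 0
m → k, i → 2
k → i → 1
i → none → 0
Sum: 1 + 7 + 0 + 5 + 4 + 0 + 2 + 1 + 0 = 20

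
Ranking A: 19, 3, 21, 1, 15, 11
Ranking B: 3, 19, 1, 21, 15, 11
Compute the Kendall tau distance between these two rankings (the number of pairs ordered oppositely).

2 discordant pairs

Assign each item its position (1..6) in the first ordering, then rewrite the second ordering as that position sequence:
positions: 19→1, 3→2, 21→3, 1→4, 15→5, 11→6
second ordering as positions: [2, 1, 4, 3, 5, 6]
Discordant pairs = inversions in this position sequence.
2: 1 → 1
1: 0
4: 3 → 1
3: 0
5: 0
6: 0
Total: 1 + 0 + 1 + 0 + 0 + 0 = 2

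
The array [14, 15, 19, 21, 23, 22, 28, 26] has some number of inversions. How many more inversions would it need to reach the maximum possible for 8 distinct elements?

Maximum inversions for 8 distinct elements is C(8, 2) = 8·7/2 = 28.
Current inversions — for each element, count later smaller elements:
14: 0
15: 0
19: 0
21: 0
23: 1
22: 0
28: 1
26: 0
Current total: 0 + 0 + 0 + 0 + 1 + 0 + 1 + 0 = 2
Shortfall: 28 − 2 = 26

26 inversions short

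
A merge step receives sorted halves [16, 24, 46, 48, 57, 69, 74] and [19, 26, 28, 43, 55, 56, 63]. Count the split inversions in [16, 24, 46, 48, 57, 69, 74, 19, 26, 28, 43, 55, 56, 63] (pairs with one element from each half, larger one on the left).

29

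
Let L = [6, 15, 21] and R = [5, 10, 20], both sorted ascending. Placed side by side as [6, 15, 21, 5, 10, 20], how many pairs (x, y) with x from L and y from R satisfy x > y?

There are 6 cross-inversions.

Count, for every r in R, how many entries of L exceed r:
r = 5: 6, 15, 21 → 3
r = 10: 15, 21 → 2
r = 20: 21 → 1
Cross-inversions: 3 + 2 + 1 = 6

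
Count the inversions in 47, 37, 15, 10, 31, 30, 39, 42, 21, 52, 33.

24 inversions

Element-by-element contributions:
47 → 37, 15, 10, 31, 30, 39, 42, 21, 33 → 9
37 → 15, 10, 31, 30, 21, 33 → 6
15 → 10 → 1
10 → none → 0
31 → 30, 21 → 2
30 → 21 → 1
39 → 21, 33 → 2
42 → 21, 33 → 2
21 → none → 0
52 → 33 → 1
33 → none → 0
Sum: 9 + 6 + 1 + 0 + 2 + 1 + 2 + 2 + 0 + 1 + 0 = 24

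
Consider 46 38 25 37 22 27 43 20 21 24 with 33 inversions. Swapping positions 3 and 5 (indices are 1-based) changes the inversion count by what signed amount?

Positions 3 and 5 hold 25 and 22; after swapping, the array is [46, 38, 22, 37, 25, 27, 43, 20, 21, 24].
For each element, count later entries that are smaller:
46 → 38, 22, 37, 25, 27, 43, 20, 21, 24 → 9
38 → 22, 37, 25, 27, 20, 21, 24 → 7
22 → 20, 21 → 2
37 → 25, 27, 20, 21, 24 → 5
25 → 20, 21, 24 → 3
27 → 20, 21, 24 → 3
43 → 20, 21, 24 → 3
20 → none → 0
21 → none → 0
24 → none → 0
Sum: 9 + 7 + 2 + 5 + 3 + 3 + 3 + 0 + 0 + 0 = 32
Change: 32 − 33 = -1

-1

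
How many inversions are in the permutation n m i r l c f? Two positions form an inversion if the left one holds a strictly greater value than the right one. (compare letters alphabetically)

16

Element-by-element contributions:
n: 5
m: 4
i: 2
r: 3
l: 2
c: 0
f: 0
Sum: 5 + 4 + 2 + 3 + 2 + 0 + 0 = 16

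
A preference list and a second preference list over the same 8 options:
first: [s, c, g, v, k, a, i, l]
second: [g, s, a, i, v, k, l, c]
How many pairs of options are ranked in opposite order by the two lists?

11 pairs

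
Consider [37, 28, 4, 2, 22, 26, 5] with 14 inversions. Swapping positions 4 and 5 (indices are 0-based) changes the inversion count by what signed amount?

+1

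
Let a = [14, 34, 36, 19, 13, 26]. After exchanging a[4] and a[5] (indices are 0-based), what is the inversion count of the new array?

Positions 4 and 5 hold 13 and 26; after swapping, the array is [14, 34, 36, 19, 26, 13].
For each element, count later entries that are smaller:
14 → 13 → 1
34 → 19, 26, 13 → 3
36 → 19, 26, 13 → 3
19 → 13 → 1
26 → 13 → 1
13 → none → 0
Sum: 1 + 3 + 3 + 1 + 1 + 0 = 9

9 inversions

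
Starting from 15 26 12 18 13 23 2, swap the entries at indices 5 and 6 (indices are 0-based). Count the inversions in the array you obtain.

12

Positions 5 and 6 hold 23 and 2; after swapping, the array is [15, 26, 12, 18, 13, 2, 23].
Count, for each position, how many later elements it exceeds:
15: 3
26: 5
12: 1
18: 2
13: 1
2: 0
23: 0
Sum: 3 + 5 + 1 + 2 + 1 + 0 + 0 = 12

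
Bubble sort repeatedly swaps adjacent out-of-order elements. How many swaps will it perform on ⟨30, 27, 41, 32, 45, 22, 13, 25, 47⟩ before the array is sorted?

Minimum adjacent swaps = number of inversions (each swap of adjacent out-of-order elements removes one inversion and no swap can remove more).
Count inversions — for each element, later elements that are smaller:
30: 27, 22, 13, 25 → 4
27: 22, 13, 25 → 3
41: 32, 22, 13, 25 → 4
32: 22, 13, 25 → 3
45: 22, 13, 25 → 3
22: 13 → 1
13: none → 0
25: none → 0
47: none → 0
Total inversions: 4 + 3 + 4 + 3 + 3 + 1 + 0 + 0 + 0 = 18

18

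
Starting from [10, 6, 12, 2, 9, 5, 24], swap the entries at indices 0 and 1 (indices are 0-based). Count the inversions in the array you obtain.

9

Positions 0 and 1 hold 10 and 6; after swapping, the array is [6, 10, 12, 2, 9, 5, 24].
Sweep left to right; for each value list the smaller values that follow it:
6: 2
10: 3
12: 3
2: 0
9: 1
5: 0
24: 0
Sum: 2 + 3 + 3 + 0 + 1 + 0 + 0 = 9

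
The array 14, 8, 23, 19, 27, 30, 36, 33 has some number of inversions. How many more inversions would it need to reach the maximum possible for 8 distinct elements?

Maximum inversions for 8 distinct elements is C(8, 2) = 8·7/2 = 28.
Current inversions — for each element, count later smaller elements:
14: 1
8: 0
23: 1
19: 0
27: 0
30: 0
36: 1
33: 0
Current total: 1 + 0 + 1 + 0 + 0 + 0 + 1 + 0 = 3
Shortfall: 28 − 3 = 25

25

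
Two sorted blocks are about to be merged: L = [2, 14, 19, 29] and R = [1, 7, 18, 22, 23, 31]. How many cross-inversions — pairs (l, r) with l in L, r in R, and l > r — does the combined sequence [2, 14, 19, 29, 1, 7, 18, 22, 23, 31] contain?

11

For each element r of the right run, count left-run elements greater than r:
r = 1: 2, 14, 19, 29 → 4
r = 7: 14, 19, 29 → 3
r = 18: 19, 29 → 2
r = 22: 29 → 1
r = 23: 29 → 1
r = 31: none → 0
Cross-inversions: 4 + 3 + 2 + 1 + 1 + 0 = 11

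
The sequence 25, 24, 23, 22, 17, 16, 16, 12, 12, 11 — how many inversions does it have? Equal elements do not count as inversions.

Sweep left to right; for each value list the smaller values that follow it:
25 → 24, 23, 22, 17, 16, 16, 12, 12, 11 → 9
24 → 23, 22, 17, 16, 16, 12, 12, 11 → 8
23 → 22, 17, 16, 16, 12, 12, 11 → 7
22 → 17, 16, 16, 12, 12, 11 → 6
17 → 16, 16, 12, 12, 11 → 5
16 → 12, 12, 11 → 3
16 → 12, 12, 11 → 3
12 → 11 → 1
12 → 11 → 1
11 → none → 0
Sum: 9 + 8 + 7 + 6 + 5 + 3 + 3 + 1 + 1 + 0 = 43

43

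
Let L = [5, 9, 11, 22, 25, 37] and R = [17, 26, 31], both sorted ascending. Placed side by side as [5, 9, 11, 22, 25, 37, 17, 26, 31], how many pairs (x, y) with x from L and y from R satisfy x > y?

Split inversions: 5

Count, for every r in R, how many entries of L exceed r:
r = 17: 22, 25, 37 → 3
r = 26: 37 → 1
r = 31: 37 → 1
Cross-inversions: 3 + 1 + 1 = 5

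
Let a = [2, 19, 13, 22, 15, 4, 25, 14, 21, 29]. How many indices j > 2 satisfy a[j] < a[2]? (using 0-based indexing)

1 such element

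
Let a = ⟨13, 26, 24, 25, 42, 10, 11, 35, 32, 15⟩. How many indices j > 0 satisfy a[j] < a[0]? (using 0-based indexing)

2

The element at index 0 is 13.
Elements after it: 26, 24, 25, 42, 10, 11, 35, 32, 15
Those smaller than 13: 10, 11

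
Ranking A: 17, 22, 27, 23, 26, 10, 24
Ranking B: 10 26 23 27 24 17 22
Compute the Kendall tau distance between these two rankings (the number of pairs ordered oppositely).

16

Assign each item its position (1..7) in the first ordering, then rewrite the second ordering as that position sequence:
positions: 17→1, 22→2, 27→3, 23→4, 26→5, 10→6, 24→7
second ordering as positions: [6, 5, 4, 3, 7, 1, 2]
Discordant pairs = inversions in this position sequence.
6: 5, 4, 3, 1, 2 → 5
5: 4, 3, 1, 2 → 4
4: 3, 1, 2 → 3
3: 1, 2 → 2
7: 1, 2 → 2
1: 0
2: 0
Total: 5 + 4 + 3 + 2 + 2 + 0 + 0 = 16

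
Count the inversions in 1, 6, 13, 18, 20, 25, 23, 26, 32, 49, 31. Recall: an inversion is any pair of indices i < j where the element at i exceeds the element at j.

3 inversions

Element-by-element contributions:
1: 0
6: 0
13: 0
18: 0
20: 0
25: 1
23: 0
26: 0
32: 1
49: 1
31: 0
Sum: 0 + 0 + 0 + 0 + 0 + 1 + 0 + 0 + 1 + 1 + 0 = 3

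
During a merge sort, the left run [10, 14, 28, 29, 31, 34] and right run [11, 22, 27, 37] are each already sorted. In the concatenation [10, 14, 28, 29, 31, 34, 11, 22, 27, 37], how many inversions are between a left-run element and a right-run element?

13

Take each right-half value and tally the left-half values above it:
r = 11: 14, 28, 29, 31, 34 → 5
r = 22: 28, 29, 31, 34 → 4
r = 27: 28, 29, 31, 34 → 4
r = 37: none → 0
Cross-inversions: 5 + 4 + 4 + 0 = 13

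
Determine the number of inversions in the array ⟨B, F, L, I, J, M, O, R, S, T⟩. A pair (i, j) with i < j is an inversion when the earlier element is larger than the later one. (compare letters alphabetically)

2

Element-by-element contributions:
B: 0
F: 0
L: 2
I: 0
J: 0
M: 0
O: 0
R: 0
S: 0
T: 0
Sum: 0 + 0 + 2 + 0 + 0 + 0 + 0 + 0 + 0 + 0 = 2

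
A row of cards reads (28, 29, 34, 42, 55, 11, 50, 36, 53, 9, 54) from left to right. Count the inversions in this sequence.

20

Sweep left to right; for each value list the smaller values that follow it:
28 → 11, 9 → 2
29 → 11, 9 → 2
34 → 11, 9 → 2
42 → 11, 36, 9 → 3
55 → 11, 50, 36, 53, 9, 54 → 6
11 → 9 → 1
50 → 36, 9 → 2
36 → 9 → 1
53 → 9 → 1
9 → none → 0
54 → none → 0
Sum: 2 + 2 + 2 + 3 + 6 + 1 + 2 + 1 + 1 + 0 + 0 = 20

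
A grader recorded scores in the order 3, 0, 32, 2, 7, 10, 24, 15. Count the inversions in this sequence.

There are 8 out-of-order pairs.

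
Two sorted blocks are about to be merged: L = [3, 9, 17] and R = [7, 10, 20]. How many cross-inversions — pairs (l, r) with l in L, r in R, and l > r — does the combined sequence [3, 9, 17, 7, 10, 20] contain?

For each element r of the right run, count left-run elements greater than r:
r = 7: 9, 17 → 2
r = 10: 17 → 1
r = 20: none → 0
Cross-inversions: 2 + 1 + 0 = 3

3 cross-inversions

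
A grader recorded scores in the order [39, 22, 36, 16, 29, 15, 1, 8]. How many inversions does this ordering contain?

24

For each element, count later entries that are smaller:
39 → 22, 36, 16, 29, 15, 1, 8 → 7
22 → 16, 15, 1, 8 → 4
36 → 16, 29, 15, 1, 8 → 5
16 → 15, 1, 8 → 3
29 → 15, 1, 8 → 3
15 → 1, 8 → 2
1 → none → 0
8 → none → 0
Sum: 7 + 4 + 5 + 3 + 3 + 2 + 0 + 0 = 24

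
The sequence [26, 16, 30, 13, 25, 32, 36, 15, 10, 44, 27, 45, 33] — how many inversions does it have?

For each element, count later entries that are smaller:
26 → 16, 13, 25, 15, 10 → 5
16 → 13, 15, 10 → 3
30 → 13, 25, 15, 10, 27 → 5
13 → 10 → 1
25 → 15, 10 → 2
32 → 15, 10, 27 → 3
36 → 15, 10, 27, 33 → 4
15 → 10 → 1
10 → none → 0
44 → 27, 33 → 2
27 → none → 0
45 → 33 → 1
33 → none → 0
Sum: 5 + 3 + 5 + 1 + 2 + 3 + 4 + 1 + 0 + 2 + 0 + 1 + 0 = 27

There are 27 inversions.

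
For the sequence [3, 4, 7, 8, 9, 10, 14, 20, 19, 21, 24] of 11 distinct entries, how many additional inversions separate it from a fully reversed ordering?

Maximum inversions for 11 distinct elements is C(11, 2) = 11·10/2 = 55.
Current inversions — for each element, count later smaller elements:
3: 0
4: 0
7: 0
8: 0
9: 0
10: 0
14: 0
20: 1
19: 0
21: 0
24: 0
Current total: 0 + 0 + 0 + 0 + 0 + 0 + 0 + 1 + 0 + 0 + 0 = 1
Shortfall: 55 − 1 = 54

54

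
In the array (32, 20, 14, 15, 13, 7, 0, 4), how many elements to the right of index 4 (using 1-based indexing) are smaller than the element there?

The element at index 4 is 15.
Elements after it: 13, 7, 0, 4
Those smaller than 15: 13, 7, 0, 4

4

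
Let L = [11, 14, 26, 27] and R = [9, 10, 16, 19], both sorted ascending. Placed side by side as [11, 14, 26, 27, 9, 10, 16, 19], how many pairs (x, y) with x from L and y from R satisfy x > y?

Take each right-half value and tally the left-half values above it:
r = 9: 11, 14, 26, 27 → 4
r = 10: 11, 14, 26, 27 → 4
r = 16: 26, 27 → 2
r = 19: 26, 27 → 2
Cross-inversions: 4 + 4 + 2 + 2 = 12

12 split inversions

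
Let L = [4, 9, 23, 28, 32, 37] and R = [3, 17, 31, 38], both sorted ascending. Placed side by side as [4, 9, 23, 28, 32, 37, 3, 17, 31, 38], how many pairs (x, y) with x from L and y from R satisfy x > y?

12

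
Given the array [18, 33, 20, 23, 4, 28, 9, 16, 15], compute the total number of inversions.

For each element, count later entries that are smaller:
18: 4
33: 7
20: 4
23: 4
4: 0
28: 3
9: 0
16: 1
15: 0
Sum: 4 + 7 + 4 + 4 + 0 + 3 + 0 + 1 + 0 = 23

23 out-of-order pairs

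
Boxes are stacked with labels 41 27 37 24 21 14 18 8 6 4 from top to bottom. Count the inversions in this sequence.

Inversions: 43

Count, for each position, how many later elements it exceeds:
41 → 27, 37, 24, 21, 14, 18, 8, 6, 4 → 9
27 → 24, 21, 14, 18, 8, 6, 4 → 7
37 → 24, 21, 14, 18, 8, 6, 4 → 7
24 → 21, 14, 18, 8, 6, 4 → 6
21 → 14, 18, 8, 6, 4 → 5
14 → 8, 6, 4 → 3
18 → 8, 6, 4 → 3
8 → 6, 4 → 2
6 → 4 → 1
4 → none → 0
Sum: 9 + 7 + 7 + 6 + 5 + 3 + 3 + 2 + 1 + 0 = 43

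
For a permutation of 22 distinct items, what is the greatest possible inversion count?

The maximum occurs when the array is in strictly decreasing order: every one of the C(22, 2) pairs is inverted.
C(22, 2) = 22·21/2 = 231

231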